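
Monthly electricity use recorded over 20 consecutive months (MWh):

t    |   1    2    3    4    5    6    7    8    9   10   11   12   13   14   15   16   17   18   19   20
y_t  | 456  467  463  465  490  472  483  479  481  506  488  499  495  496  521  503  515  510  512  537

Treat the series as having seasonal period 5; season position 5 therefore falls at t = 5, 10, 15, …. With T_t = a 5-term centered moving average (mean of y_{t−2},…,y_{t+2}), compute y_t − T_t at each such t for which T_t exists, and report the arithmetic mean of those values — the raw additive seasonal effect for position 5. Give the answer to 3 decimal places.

15.267

Season position 5 occurs at t = 5, 10, 15 (where T_t is defined).
t=5: T_5 = 474.60000; y_5 − T_5 = 490 − 474.60000 = 15.40000
t=10: T_10 = 490.60000; y_10 − T_10 = 506 − 490.60000 = 15.40000
t=15: T_15 = 506.00000; y_15 − T_15 = 521 − 506.00000 = 15.00000
Mean deviation: (15.40000 + 15.40000 + 15.00000) / 3 = 15.267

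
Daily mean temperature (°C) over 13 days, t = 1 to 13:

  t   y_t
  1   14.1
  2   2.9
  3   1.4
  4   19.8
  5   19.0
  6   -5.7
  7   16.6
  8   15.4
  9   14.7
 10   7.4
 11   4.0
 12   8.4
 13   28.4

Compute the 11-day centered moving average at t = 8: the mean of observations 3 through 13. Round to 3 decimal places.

11.764

Sum of periods 3–13: 1.4 + 19.8 + 19.0 + (-5.7) + 16.6 + 15.4 + 14.7 + 7.4 + 4.0 + 8.4 + 28.4 = 129.4
Divide by 11: 129.4 / 11 = 11.764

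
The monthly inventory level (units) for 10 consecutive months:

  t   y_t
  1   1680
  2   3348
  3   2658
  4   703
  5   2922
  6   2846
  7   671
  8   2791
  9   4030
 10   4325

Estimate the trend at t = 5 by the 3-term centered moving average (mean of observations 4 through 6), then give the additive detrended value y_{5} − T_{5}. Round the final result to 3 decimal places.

765.000

Trend T_5 = (703 + 2922 + 2846) / 3 = 6471/3 = 2157.00000
Detrended value: 2922 − 2157.00000 = 765.000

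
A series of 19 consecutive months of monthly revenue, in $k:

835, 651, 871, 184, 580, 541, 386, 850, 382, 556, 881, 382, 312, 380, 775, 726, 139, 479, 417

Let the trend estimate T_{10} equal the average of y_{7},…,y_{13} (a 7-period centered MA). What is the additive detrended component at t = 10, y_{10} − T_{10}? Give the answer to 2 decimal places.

Trend T_10 = (386 + 850 + 382 + 556 + 881 + 382 + 312) / 7 = 3749/7 = 535.5714
Detrended value: 556 − 535.5714 = 20.43

20.43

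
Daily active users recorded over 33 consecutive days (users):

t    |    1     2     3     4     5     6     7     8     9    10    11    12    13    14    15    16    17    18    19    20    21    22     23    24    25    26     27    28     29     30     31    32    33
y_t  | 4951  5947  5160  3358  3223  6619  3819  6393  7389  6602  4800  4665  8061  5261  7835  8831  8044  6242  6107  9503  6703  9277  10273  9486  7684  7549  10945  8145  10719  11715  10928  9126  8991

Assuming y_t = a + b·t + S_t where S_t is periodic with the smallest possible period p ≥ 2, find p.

7

First differences y_{t+1} − y_t: 996, -787, -1802, -135, 3396, -2800, 2574, 996, -787, -1802, -135, 3396, -2800, 2574, 996, -787, …
The difference pattern repeats every 7 terms and not for any smaller step, so p = 7.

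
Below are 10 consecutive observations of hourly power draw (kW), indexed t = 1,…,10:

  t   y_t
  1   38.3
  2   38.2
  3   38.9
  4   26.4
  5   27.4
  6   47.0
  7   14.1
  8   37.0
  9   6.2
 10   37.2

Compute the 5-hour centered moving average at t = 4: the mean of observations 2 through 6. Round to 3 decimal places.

35.580

Sum of periods 2–6: 38.2 + 38.9 + 26.4 + 27.4 + 47.0 = 177.9
Divide by 5: 177.9 / 5 = 35.580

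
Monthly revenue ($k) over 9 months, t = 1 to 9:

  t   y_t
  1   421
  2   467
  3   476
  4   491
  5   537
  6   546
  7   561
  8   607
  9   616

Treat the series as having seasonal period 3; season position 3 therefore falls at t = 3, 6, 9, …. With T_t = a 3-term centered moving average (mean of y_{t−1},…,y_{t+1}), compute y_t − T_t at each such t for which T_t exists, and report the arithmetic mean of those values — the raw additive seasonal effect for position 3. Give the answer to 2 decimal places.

-2.00

Season position 3 occurs at t = 3, 6 (where T_t is defined).
t=3: T_3 = 478.0000; y_3 − T_3 = 476 − 478.0000 = -2.0000
t=6: T_6 = 548.0000; y_6 − T_6 = 546 − 548.0000 = -2.0000
Mean deviation: (-2.0000 + -2.0000) / 2 = -2.00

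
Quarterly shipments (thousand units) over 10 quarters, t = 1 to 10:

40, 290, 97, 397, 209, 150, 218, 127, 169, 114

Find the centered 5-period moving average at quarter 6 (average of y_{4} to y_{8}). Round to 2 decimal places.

220.20

Sum of periods 4–8: 397 + 209 + 150 + 218 + 127 = 1101
Divide by 5: 1101 / 5 = 220.20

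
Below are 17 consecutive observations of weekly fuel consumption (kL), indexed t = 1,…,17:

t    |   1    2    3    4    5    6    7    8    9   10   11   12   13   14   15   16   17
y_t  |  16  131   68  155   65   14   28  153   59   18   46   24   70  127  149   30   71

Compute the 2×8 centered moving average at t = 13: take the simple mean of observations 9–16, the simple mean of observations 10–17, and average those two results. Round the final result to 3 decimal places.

66.125

Sum over 9–16: 59 + 18 + 46 + 24 + 70 + 127 + 149 + 30 = 523
Sum over 10–17: 18 + 46 + 24 + 70 + 127 + 149 + 30 + 71 = 535
CMA at t=13 = (523 + 535) / (2·8) = 1058 / 16 = 66.125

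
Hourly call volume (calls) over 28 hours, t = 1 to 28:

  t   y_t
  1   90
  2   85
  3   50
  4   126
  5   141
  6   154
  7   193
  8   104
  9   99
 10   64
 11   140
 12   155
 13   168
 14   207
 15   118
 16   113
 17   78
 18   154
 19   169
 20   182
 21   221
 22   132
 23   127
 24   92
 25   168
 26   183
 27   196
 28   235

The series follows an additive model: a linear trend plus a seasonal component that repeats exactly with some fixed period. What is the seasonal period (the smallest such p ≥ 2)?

First differences y_{t+1} − y_t: -5, -35, 76, 15, 13, 39, -89, -5, -35, 76, 15, 13, 39, -89, -5, -35, …
The difference pattern repeats every 7 terms and not for any smaller step, so p = 7.

7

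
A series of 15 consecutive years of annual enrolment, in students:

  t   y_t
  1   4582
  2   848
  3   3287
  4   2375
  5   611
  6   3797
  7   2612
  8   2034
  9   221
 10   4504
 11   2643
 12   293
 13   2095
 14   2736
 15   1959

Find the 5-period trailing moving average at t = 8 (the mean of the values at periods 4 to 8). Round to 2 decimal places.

2285.80

Sum of periods 4–8: 2375 + 611 + 3797 + 2612 + 2034 = 11429
Divide by 5: 11429 / 5 = 2285.80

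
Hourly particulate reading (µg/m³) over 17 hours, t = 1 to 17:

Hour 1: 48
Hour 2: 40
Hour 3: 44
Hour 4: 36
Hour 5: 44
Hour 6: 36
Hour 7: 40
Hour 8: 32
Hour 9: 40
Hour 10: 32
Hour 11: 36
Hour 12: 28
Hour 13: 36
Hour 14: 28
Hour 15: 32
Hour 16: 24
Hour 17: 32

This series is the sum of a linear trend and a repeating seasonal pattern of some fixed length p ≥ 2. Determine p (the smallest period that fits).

4

First differences y_{t+1} − y_t: -8, 4, -8, 8, -8, 4, -8, 8, -8, 4, …
The difference pattern repeats every 4 terms and not for any smaller step, so p = 4.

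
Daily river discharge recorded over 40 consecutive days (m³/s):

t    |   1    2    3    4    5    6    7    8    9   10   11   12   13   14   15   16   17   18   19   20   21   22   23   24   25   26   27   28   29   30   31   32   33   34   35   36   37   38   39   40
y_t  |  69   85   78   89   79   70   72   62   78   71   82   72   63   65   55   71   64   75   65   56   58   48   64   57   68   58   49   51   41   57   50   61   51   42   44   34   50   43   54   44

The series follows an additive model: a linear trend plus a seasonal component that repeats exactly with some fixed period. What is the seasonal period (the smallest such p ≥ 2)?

7

First differences y_{t+1} − y_t: 16, -7, 11, -10, -9, 2, -10, 16, -7, 11, -10, -9, 2, -10, 16, -7, …
The difference pattern repeats every 7 terms and not for any smaller step, so p = 7.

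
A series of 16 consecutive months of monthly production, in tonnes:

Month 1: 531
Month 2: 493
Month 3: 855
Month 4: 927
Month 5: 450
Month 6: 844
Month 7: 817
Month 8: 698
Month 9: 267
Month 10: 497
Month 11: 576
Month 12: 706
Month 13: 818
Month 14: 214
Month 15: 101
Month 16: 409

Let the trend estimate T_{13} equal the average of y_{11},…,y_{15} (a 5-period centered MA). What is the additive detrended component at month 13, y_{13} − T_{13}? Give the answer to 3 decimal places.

Trend T_13 = (576 + 706 + 818 + 214 + 101) / 5 = 2415/5 = 483.00000
Detrended value: 818 − 483.00000 = 335.000

335.000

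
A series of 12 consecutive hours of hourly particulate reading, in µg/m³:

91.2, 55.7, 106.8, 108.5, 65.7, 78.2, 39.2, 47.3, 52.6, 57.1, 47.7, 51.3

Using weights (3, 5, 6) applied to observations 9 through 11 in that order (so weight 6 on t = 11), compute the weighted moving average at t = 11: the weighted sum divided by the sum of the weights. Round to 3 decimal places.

Weighted sum: 3·52.6 + 5·57.1 + 6·47.7 = 157.8 + 285.5 + 286.2 = 729.5
Weight total: 3 + 5 + 6 = 14
WMA = 729.5 / 14 = 52.107

52.107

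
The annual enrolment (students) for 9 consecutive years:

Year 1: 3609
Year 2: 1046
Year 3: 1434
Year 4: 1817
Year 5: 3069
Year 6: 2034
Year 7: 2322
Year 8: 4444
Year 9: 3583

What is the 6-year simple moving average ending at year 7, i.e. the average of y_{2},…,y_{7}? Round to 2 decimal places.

Sum of periods 2–7: 1046 + 1434 + 1817 + 3069 + 2034 + 2322 = 11722
Divide by 6: 11722 / 6 = 1953.67

1953.67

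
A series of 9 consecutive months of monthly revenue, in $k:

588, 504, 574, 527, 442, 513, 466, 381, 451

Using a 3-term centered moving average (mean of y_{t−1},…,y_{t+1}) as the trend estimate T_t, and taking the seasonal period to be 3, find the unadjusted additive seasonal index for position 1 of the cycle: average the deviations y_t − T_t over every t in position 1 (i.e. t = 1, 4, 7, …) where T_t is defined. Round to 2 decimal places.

12.67

Season position 1 occurs at t = 4, 7 (where T_t is defined).
t=4: T_4 = 514.3333; y_4 − T_4 = 527 − 514.3333 = 12.6667
t=7: T_7 = 453.3333; y_7 − T_7 = 466 − 453.3333 = 12.6667
Mean deviation: (12.6667 + 12.6667) / 2 = 12.67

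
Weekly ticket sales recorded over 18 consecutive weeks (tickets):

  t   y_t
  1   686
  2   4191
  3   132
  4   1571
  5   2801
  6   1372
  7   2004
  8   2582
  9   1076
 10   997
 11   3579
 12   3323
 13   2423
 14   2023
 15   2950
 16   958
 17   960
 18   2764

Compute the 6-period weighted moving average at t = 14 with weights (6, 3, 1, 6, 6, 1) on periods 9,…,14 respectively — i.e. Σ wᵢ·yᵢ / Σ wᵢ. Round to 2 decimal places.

Weighted sum: 6·1076 + 3·997 + 1·3579 + 6·3323 + 6·2423 + 1·2023 = 6456 + 2991 + 3579 + 19938 + 14538 + 2023 = 49525
Weight total: 6 + 3 + 1 + 6 + 6 + 1 = 23
WMA = 49525 / 23 = 2153.26

2153.26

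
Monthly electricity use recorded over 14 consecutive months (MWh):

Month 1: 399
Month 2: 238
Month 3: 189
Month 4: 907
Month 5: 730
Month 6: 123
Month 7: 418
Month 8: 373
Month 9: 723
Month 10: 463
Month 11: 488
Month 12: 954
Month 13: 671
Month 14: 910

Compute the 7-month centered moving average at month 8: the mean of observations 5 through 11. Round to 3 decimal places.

Sum of periods 5–11: 730 + 123 + 418 + 373 + 723 + 463 + 488 = 3318
Divide by 7: 3318 / 7 = 474.000

474.000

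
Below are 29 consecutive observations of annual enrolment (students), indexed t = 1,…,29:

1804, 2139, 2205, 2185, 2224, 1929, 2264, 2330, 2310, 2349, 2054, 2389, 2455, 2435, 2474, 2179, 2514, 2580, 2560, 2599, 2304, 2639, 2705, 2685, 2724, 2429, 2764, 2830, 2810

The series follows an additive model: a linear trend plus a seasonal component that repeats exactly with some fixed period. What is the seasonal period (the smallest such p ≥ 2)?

5

First differences y_{t+1} − y_t: 335, 66, -20, 39, -295, 335, 66, -20, 39, -295, 335, 66, …
The difference pattern repeats every 5 terms and not for any smaller step, so p = 5.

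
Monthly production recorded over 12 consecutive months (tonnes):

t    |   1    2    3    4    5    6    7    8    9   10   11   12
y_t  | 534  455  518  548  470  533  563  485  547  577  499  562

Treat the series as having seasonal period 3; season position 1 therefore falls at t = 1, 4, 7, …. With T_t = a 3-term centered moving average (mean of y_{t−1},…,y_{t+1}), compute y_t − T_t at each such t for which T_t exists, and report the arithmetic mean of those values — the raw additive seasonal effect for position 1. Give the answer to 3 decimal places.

36.000

Season position 1 occurs at t = 4, 7, 10 (where T_t is defined).
t=4: T_4 = 512.00000; y_4 − T_4 = 548 − 512.00000 = 36.00000
t=7: T_7 = 527.00000; y_7 − T_7 = 563 − 527.00000 = 36.00000
t=10: T_10 = 541.00000; y_10 − T_10 = 577 − 541.00000 = 36.00000
Mean deviation: (36.00000 + 36.00000 + 36.00000) / 3 = 36.000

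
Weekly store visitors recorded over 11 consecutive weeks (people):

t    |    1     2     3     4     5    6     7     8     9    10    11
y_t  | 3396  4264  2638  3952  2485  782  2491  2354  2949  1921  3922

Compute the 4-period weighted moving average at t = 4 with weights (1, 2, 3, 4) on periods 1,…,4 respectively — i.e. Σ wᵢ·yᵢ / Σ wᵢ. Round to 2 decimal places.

3564.60

Weighted sum: 1·3396 + 2·4264 + 3·2638 + 4·3952 = 3396 + 8528 + 7914 + 15808 = 35646
Weight total: 1 + 2 + 3 + 4 = 10
WMA = 35646 / 10 = 3564.60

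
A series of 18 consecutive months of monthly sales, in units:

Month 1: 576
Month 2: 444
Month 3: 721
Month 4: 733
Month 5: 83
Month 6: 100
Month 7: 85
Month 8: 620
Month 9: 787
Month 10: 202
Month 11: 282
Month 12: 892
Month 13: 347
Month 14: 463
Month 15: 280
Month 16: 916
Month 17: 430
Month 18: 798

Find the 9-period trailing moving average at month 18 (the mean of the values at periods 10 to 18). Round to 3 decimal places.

Sum of periods 10–18: 202 + 282 + 892 + 347 + 463 + 280 + 916 + 430 + 798 = 4610
Divide by 9: 4610 / 9 = 512.222

512.222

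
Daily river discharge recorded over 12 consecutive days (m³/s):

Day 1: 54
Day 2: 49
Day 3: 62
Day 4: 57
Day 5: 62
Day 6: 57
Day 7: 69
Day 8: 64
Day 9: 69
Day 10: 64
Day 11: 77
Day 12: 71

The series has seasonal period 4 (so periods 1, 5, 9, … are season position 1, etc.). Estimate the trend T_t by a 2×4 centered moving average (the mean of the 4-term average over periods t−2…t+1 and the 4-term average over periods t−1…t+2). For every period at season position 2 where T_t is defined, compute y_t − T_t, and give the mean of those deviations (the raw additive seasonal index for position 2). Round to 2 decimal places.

Season position 2 occurs at t = 6, 10 (where T_t is defined).
t=6: T_6 = 62.1250; y_6 − T_6 = 57 − 62.1250 = -5.1250
t=10: T_10 = 69.3750; y_10 − T_10 = 64 − 69.3750 = -5.3750
Mean deviation: (-5.1250 + -5.3750) / 2 = -5.25

-5.25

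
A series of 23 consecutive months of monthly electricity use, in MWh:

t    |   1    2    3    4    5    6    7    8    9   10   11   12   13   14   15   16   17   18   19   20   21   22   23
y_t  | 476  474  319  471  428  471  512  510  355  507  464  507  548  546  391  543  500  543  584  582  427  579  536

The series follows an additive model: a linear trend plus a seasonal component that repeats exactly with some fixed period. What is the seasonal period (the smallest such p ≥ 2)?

First differences y_{t+1} − y_t: -2, -155, 152, -43, 43, 41, -2, -155, 152, -43, 43, 41, -2, -155, …
The difference pattern repeats every 6 terms and not for any smaller step, so p = 6.

6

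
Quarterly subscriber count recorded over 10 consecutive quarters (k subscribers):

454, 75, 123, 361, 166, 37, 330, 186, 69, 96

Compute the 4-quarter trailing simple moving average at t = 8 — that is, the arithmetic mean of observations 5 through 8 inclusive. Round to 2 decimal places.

179.75

Sum of periods 5–8: 166 + 37 + 330 + 186 = 719
Divide by 4: 719 / 4 = 179.75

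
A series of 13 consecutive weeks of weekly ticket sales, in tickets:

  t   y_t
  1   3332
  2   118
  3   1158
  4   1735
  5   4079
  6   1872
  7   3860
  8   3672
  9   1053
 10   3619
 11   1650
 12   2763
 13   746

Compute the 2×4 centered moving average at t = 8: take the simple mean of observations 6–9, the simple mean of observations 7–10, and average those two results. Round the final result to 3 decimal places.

2832.625

Sum over 6–9: 1872 + 3860 + 3672 + 1053 = 10457
Sum over 7–10: 3860 + 3672 + 1053 + 3619 = 12204
CMA at t=8 = (10457 + 12204) / (2·4) = 22661 / 8 = 2832.625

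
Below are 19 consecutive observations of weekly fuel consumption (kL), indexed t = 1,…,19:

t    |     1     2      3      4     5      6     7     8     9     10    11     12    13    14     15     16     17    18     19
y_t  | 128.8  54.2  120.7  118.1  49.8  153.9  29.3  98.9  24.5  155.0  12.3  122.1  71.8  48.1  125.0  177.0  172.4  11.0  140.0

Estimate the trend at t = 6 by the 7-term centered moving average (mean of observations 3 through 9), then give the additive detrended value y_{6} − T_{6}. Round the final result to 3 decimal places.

Trend T_6 = (120.7 + 118.1 + 49.8 + 153.9 + 29.3 + 98.9 + 24.5) / 7 = 595.2/7 = 85.02857
Detrended value: 153.9 − 85.02857 = 68.871

68.871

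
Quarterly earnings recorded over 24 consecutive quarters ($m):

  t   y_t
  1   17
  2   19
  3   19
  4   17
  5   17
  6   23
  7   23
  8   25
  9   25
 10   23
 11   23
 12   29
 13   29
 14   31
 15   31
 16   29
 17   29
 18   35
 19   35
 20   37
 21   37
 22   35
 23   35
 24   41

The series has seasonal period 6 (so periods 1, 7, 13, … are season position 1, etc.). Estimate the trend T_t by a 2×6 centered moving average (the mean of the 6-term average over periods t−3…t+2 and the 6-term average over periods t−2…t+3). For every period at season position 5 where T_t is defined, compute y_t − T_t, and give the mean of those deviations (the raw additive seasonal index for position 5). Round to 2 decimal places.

Season position 5 occurs at t = 5, 11, 17 (where T_t is defined).
t=5: T_5 = 20.1667; y_5 − T_5 = 17 − 20.1667 = -3.1667
t=11: T_11 = 26.1667; y_11 − T_11 = 23 − 26.1667 = -3.1667
t=17: T_17 = 32.1667; y_17 − T_17 = 29 − 32.1667 = -3.1667
Mean deviation: (-3.1667 + -3.1667 + -3.1667) / 3 = -3.17

-3.17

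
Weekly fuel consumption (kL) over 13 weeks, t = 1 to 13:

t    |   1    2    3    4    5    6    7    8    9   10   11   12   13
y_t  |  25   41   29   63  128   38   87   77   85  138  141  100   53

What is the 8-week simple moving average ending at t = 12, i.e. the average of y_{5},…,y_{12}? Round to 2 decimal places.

Sum of periods 5–12: 128 + 38 + 87 + 77 + 85 + 138 + 141 + 100 = 794
Divide by 8: 794 / 8 = 99.25

99.25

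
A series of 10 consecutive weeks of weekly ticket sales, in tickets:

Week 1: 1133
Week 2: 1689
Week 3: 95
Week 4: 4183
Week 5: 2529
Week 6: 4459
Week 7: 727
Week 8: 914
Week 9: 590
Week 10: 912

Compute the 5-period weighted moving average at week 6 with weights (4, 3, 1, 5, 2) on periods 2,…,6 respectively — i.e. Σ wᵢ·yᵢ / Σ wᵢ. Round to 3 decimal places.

Weighted sum: 4·1689 + 3·95 + 1·4183 + 5·2529 + 2·4459 = 6756 + 285 + 4183 + 12645 + 8918 = 32787
Weight total: 4 + 3 + 1 + 5 + 2 = 15
WMA = 32787 / 15 = 2185.800

2185.800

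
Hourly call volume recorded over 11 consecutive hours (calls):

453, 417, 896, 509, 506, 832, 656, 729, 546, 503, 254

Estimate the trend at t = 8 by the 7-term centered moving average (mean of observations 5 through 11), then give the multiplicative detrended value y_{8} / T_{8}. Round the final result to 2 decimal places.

Trend T_8 = (506 + 832 + 656 + 729 + 546 + 503 + 254) / 7 = 4026/7 = 575.1429
Ratio to trend: 729 / 575.1429 = 1.27

1.27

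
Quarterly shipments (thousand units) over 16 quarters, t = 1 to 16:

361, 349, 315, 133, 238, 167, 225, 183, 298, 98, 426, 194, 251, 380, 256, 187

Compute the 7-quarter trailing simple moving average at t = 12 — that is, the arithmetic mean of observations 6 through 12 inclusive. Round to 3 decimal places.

Sum of periods 6–12: 167 + 225 + 183 + 298 + 98 + 426 + 194 = 1591
Divide by 7: 1591 / 7 = 227.286

227.286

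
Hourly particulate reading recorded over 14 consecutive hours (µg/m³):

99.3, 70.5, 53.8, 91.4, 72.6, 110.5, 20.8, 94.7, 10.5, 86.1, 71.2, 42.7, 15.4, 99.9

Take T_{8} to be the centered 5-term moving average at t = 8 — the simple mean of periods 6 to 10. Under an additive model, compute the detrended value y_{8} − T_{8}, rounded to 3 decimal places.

30.180

Trend T_8 = (110.5 + 20.8 + 94.7 + 10.5 + 86.1) / 5 = 322.6/5 = 64.52000
Detrended value: 94.7 − 64.52000 = 30.180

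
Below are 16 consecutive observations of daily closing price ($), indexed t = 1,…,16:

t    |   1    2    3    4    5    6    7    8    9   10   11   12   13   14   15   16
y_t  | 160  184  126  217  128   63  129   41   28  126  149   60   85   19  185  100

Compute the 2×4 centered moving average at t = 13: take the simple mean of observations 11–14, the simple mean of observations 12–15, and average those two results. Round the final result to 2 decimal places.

82.75

Sum over 11–14: 149 + 60 + 85 + 19 = 313
Sum over 12–15: 60 + 85 + 19 + 185 = 349
CMA at t=13 = (313 + 349) / (2·4) = 662 / 8 = 82.75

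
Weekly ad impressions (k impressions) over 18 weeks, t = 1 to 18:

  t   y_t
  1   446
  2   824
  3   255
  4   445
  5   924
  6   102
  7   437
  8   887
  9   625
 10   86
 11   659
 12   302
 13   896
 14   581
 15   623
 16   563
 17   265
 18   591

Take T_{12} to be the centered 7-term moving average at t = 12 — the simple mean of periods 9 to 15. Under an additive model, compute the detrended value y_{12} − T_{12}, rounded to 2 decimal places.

Trend T_12 = (625 + 86 + 659 + 302 + 896 + 581 + 623) / 7 = 3772/7 = 538.8571
Detrended value: 302 − 538.8571 = -236.86

-236.86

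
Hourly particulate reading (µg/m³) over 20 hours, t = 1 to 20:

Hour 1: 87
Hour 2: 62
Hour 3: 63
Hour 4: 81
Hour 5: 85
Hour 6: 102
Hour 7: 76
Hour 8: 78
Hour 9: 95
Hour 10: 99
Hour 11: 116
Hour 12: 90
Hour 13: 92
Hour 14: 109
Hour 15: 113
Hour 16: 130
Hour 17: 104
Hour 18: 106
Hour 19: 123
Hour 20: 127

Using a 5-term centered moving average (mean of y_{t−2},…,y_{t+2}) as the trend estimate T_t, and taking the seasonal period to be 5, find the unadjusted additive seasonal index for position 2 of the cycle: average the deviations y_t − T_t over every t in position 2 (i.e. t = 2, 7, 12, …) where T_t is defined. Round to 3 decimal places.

Season position 2 occurs at t = 7, 12, 17 (where T_t is defined).
t=7: T_7 = 87.20000; y_7 − T_7 = 76 − 87.20000 = -11.20000
t=12: T_12 = 101.20000; y_12 − T_12 = 90 − 101.20000 = -11.20000
t=17: T_17 = 115.20000; y_17 − T_17 = 104 − 115.20000 = -11.20000
Mean deviation: (-11.20000 + -11.20000 + -11.20000) / 3 = -11.200

-11.200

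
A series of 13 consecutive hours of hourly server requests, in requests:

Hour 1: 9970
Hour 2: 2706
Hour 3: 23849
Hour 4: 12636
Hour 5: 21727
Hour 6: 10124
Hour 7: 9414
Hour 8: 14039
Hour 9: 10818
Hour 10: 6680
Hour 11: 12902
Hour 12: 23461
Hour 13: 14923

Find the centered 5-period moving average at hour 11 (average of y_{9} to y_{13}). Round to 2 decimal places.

13756.80

Sum of periods 9–13: 10818 + 6680 + 12902 + 23461 + 14923 = 68784
Divide by 5: 68784 / 5 = 13756.80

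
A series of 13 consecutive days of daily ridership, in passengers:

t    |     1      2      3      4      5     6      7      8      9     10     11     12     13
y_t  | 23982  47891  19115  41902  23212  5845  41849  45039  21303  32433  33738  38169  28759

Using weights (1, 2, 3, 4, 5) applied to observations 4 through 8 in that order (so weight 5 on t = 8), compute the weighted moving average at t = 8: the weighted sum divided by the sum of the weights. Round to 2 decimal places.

Weighted sum: 1·41902 + 2·23212 + 3·5845 + 4·41849 + 5·45039 = 41902 + 46424 + 17535 + 167396 + 225195 = 498452
Weight total: 1 + 2 + 3 + 4 + 5 = 15
WMA = 498452 / 15 = 33230.13

33230.13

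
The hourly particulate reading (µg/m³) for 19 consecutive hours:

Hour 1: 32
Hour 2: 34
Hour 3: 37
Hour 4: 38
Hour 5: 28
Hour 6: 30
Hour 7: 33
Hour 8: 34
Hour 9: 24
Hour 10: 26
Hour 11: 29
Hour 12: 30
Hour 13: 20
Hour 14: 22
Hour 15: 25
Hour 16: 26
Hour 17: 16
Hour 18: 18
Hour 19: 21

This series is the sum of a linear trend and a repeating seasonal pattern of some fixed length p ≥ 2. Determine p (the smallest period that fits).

4

First differences y_{t+1} − y_t: 2, 3, 1, -10, 2, 3, 1, -10, 2, 3, …
The difference pattern repeats every 4 terms and not for any smaller step, so p = 4.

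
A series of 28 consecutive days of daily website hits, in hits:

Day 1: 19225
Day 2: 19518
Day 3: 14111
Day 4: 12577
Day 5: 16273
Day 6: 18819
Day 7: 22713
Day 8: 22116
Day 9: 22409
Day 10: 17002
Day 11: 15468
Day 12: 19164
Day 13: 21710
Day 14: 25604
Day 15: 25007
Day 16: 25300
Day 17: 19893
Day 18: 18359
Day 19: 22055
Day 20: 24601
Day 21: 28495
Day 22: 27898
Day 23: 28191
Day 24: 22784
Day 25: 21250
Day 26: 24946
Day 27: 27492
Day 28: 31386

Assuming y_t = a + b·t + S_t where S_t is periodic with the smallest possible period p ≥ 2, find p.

7

First differences y_{t+1} − y_t: 293, -5407, -1534, 3696, 2546, 3894, -597, 293, -5407, -1534, 3696, 2546, 3894, -597, 293, -5407, …
The difference pattern repeats every 7 terms and not for any smaller step, so p = 7.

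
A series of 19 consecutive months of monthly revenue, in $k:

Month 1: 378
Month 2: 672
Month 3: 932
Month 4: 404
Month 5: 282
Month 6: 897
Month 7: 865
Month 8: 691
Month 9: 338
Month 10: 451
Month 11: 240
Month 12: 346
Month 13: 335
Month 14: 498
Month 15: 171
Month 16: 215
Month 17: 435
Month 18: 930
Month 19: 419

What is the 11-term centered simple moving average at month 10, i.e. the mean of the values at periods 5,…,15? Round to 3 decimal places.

Sum of periods 5–15: 282 + 897 + 865 + 691 + 338 + 451 + 240 + 346 + 335 + 498 + 171 = 5114
Divide by 11: 5114 / 11 = 464.909

464.909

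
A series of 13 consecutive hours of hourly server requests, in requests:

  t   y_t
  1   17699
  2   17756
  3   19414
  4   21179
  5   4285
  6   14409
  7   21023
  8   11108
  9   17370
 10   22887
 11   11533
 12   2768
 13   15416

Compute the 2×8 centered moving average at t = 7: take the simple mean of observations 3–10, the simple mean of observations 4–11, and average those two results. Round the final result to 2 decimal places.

Sum over 3–10: 19414 + 21179 + 4285 + 14409 + 21023 + 11108 + 17370 + 22887 = 131675
Sum over 4–11: 21179 + 4285 + 14409 + 21023 + 11108 + 17370 + 22887 + 11533 = 123794
CMA at t=7 = (131675 + 123794) / (2·8) = 255469 / 16 = 15966.81

15966.81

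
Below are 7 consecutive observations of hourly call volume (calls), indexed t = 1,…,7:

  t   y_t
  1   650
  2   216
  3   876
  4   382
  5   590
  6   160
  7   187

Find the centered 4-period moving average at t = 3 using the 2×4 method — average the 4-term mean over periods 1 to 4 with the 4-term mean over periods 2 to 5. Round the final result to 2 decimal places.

Sum over 1–4: 650 + 216 + 876 + 382 = 2124
Sum over 2–5: 216 + 876 + 382 + 590 = 2064
CMA at t=3 = (2124 + 2064) / (2·4) = 4188 / 8 = 523.50

523.50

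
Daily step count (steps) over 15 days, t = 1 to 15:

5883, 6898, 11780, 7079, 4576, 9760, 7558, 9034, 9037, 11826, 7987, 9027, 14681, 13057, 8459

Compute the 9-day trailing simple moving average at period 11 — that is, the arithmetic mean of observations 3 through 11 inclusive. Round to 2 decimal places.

8737.44

Sum of periods 3–11: 11780 + 7079 + 4576 + 9760 + 7558 + 9034 + 9037 + 11826 + 7987 = 78637
Divide by 9: 78637 / 9 = 8737.44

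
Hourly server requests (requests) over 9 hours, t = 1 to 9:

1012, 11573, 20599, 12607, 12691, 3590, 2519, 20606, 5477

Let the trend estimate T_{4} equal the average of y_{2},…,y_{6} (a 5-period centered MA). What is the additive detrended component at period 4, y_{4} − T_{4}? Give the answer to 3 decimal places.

395.000

Trend T_4 = (11573 + 20599 + 12607 + 12691 + 3590) / 5 = 61060/5 = 12212.00000
Detrended value: 12607 − 12212.00000 = 395.000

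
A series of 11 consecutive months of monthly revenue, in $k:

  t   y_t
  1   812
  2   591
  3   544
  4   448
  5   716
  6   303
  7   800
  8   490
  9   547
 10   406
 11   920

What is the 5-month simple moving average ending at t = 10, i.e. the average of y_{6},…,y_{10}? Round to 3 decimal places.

Sum of periods 6–10: 303 + 800 + 490 + 547 + 406 = 2546
Divide by 5: 2546 / 5 = 509.200

509.200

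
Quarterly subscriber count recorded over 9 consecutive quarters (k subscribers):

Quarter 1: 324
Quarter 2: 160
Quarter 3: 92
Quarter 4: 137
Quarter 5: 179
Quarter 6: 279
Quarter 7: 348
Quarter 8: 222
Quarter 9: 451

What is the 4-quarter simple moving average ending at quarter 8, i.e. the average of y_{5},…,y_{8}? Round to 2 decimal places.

Sum of periods 5–8: 179 + 279 + 348 + 222 = 1028
Divide by 4: 1028 / 4 = 257.00

257.00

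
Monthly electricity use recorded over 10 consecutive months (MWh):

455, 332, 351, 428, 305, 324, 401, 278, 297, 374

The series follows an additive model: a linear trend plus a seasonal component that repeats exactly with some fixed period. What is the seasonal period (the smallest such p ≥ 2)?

First differences y_{t+1} − y_t: -123, 19, 77, -123, 19, 77, -123, 19, …
The difference pattern repeats every 3 terms and not for any smaller step, so p = 3.

3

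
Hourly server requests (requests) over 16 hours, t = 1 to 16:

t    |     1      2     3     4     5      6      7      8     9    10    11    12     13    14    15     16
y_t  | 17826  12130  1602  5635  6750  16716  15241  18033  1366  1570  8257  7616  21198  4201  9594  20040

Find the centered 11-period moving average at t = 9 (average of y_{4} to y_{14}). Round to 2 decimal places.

Sum of periods 4–14: 5635 + 6750 + 16716 + 15241 + 18033 + 1366 + 1570 + 8257 + 7616 + 21198 + 4201 = 106583
Divide by 11: 106583 / 11 = 9689.36

9689.36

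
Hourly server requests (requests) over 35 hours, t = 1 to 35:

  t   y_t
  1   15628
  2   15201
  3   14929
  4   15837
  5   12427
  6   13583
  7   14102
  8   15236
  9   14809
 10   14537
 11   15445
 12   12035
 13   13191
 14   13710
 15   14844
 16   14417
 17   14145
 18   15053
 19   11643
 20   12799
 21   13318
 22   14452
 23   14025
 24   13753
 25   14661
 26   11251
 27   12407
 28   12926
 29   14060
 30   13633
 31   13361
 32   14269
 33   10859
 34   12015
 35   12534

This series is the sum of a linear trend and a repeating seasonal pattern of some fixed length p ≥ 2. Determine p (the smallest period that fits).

7

First differences y_{t+1} − y_t: -427, -272, 908, -3410, 1156, 519, 1134, -427, -272, 908, -3410, 1156, 519, 1134, -427, -272, …
The difference pattern repeats every 7 terms and not for any smaller step, so p = 7.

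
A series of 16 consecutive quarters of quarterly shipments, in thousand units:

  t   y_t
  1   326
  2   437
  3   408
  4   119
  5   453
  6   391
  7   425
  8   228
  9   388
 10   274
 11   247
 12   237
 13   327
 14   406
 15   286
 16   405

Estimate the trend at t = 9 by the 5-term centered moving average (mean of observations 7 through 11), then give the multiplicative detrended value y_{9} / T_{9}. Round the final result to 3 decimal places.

Trend T_9 = (425 + 228 + 388 + 274 + 247) / 5 = 1562/5 = 312.40000
Ratio to trend: 388 / 312.40000 = 1.242

1.242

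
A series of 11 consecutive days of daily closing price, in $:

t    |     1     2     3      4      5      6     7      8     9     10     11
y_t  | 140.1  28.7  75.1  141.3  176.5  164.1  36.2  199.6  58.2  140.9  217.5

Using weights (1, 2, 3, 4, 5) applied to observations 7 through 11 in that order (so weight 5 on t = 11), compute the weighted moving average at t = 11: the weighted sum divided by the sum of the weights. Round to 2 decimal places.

Weighted sum: 1·36.2 + 2·199.6 + 3·58.2 + 4·140.9 + 5·217.5 = 36.2 + 399.2 + 174.6 + 563.6 + 1087.5 = 2261.1
Weight total: 1 + 2 + 3 + 4 + 5 = 15
WMA = 2261.1 / 15 = 150.74

150.74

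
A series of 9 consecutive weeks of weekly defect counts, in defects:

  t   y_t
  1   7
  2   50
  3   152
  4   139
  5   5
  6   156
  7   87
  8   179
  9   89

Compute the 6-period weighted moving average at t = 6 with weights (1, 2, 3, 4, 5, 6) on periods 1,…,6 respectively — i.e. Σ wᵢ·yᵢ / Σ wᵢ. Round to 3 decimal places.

Weighted sum: 1·7 + 2·50 + 3·152 + 4·139 + 5·5 + 6·156 = 7 + 100 + 456 + 556 + 25 + 936 = 2080
Weight total: 1 + 2 + 3 + 4 + 5 + 6 = 21
WMA = 2080 / 21 = 99.048

99.048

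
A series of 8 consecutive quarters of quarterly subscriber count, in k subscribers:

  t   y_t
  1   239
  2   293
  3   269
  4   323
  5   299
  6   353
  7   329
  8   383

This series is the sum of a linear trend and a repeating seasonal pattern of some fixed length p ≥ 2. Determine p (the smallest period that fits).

First differences y_{t+1} − y_t: 54, -24, 54, -24, 54, -24, …
The difference pattern repeats every 2 terms and not for any smaller step, so p = 2.

2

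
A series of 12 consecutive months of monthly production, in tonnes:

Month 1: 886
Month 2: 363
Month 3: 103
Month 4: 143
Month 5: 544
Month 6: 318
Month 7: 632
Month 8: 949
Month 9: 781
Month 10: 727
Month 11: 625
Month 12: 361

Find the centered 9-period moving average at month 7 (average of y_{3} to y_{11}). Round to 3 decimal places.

Sum of periods 3–11: 103 + 143 + 544 + 318 + 632 + 949 + 781 + 727 + 625 = 4822
Divide by 9: 4822 / 9 = 535.778

535.778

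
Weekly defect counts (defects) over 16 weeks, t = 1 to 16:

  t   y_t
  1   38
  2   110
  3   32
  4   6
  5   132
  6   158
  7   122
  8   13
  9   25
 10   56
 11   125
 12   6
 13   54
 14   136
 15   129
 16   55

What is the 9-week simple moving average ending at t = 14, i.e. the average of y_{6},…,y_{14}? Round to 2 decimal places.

77.22

Sum of periods 6–14: 158 + 122 + 13 + 25 + 56 + 125 + 6 + 54 + 136 = 695
Divide by 9: 695 / 9 = 77.22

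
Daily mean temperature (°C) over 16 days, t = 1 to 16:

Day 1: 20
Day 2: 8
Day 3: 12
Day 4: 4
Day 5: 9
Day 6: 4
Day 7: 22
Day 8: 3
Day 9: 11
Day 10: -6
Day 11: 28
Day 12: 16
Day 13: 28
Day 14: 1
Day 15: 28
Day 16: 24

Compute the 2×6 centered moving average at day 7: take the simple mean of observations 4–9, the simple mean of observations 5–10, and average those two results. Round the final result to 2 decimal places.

8.00

Sum over 4–9: 4 + 9 + 4 + 22 + 3 + 11 = 53
Sum over 5–10: 9 + 4 + 22 + 3 + 11 + (-6) = 43
CMA at t=7 = (53 + 43) / (2·6) = 96 / 12 = 8.00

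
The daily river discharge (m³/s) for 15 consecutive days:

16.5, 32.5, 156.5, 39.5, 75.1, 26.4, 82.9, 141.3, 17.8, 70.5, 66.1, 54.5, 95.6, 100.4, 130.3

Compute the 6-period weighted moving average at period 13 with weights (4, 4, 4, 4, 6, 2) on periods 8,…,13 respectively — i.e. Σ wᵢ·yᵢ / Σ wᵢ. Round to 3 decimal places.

70.875

Weighted sum: 4·141.3 + 4·17.8 + 4·70.5 + 4·66.1 + 6·54.5 + 2·95.6 = 565.2 + 71.2 + 282.0 + 264.4 + 327.0 + 191.2 = 1701.0
Weight total: 4 + 4 + 4 + 4 + 6 + 2 = 24
WMA = 1701.0 / 24 = 70.875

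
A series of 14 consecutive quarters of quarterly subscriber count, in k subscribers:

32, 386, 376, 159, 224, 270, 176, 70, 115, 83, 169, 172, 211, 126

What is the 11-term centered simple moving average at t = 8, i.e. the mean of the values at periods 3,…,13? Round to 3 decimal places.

184.091

Sum of periods 3–13: 376 + 159 + 224 + 270 + 176 + 70 + 115 + 83 + 169 + 172 + 211 = 2025
Divide by 11: 2025 / 11 = 184.091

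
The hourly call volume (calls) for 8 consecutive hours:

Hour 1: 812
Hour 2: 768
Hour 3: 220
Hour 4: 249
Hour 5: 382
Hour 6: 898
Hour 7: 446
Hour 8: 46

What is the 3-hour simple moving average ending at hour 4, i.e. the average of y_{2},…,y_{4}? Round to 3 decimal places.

Sum of periods 2–4: 768 + 220 + 249 = 1237
Divide by 3: 1237 / 3 = 412.333

412.333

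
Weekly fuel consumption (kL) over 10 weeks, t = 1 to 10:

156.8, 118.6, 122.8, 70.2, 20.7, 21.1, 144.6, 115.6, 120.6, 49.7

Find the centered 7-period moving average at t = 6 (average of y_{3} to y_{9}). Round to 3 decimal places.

Sum of periods 3–9: 122.8 + 70.2 + 20.7 + 21.1 + 144.6 + 115.6 + 120.6 = 615.6
Divide by 7: 615.6 / 7 = 87.943

87.943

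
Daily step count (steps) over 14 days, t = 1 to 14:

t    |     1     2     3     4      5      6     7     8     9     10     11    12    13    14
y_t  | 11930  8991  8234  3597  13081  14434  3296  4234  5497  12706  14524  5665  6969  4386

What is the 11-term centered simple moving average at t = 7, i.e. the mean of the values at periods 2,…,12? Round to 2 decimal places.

8569.00

Sum of periods 2–12: 8991 + 8234 + 3597 + 13081 + 14434 + 3296 + 4234 + 5497 + 12706 + 14524 + 5665 = 94259
Divide by 11: 94259 / 11 = 8569.00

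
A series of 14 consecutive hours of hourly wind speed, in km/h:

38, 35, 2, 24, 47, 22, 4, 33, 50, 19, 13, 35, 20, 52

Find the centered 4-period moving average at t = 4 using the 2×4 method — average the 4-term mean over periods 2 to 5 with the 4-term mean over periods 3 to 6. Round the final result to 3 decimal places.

Sum over 2–5: 35 + 2 + 24 + 47 = 108
Sum over 3–6: 2 + 24 + 47 + 22 = 95
CMA at t=4 = (108 + 95) / (2·4) = 203 / 8 = 25.375

25.375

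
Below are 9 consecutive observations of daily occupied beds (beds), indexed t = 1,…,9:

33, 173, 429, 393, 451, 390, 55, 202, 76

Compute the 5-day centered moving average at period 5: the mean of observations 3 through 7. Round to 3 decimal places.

Sum of periods 3–7: 429 + 393 + 451 + 390 + 55 = 1718
Divide by 5: 1718 / 5 = 343.600

343.600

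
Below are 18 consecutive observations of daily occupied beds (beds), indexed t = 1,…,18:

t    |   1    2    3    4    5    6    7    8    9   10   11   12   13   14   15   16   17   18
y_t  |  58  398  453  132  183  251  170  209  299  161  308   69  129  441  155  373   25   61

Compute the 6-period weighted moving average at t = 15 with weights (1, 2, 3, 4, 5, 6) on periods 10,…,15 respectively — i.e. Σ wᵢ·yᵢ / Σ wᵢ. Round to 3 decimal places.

Weighted sum: 1·161 + 2·308 + 3·69 + 4·129 + 5·441 + 6·155 = 161 + 616 + 207 + 516 + 2205 + 930 = 4635
Weight total: 1 + 2 + 3 + 4 + 5 + 6 = 21
WMA = 4635 / 21 = 220.714

220.714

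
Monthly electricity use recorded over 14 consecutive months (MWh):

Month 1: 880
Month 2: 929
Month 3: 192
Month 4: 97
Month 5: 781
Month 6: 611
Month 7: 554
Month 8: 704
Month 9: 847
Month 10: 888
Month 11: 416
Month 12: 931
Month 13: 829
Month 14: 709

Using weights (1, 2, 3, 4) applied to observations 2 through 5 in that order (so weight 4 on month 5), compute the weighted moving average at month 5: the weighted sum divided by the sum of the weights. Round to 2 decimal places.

472.80

Weighted sum: 1·929 + 2·192 + 3·97 + 4·781 = 929 + 384 + 291 + 3124 = 4728
Weight total: 1 + 2 + 3 + 4 = 10
WMA = 4728 / 10 = 472.80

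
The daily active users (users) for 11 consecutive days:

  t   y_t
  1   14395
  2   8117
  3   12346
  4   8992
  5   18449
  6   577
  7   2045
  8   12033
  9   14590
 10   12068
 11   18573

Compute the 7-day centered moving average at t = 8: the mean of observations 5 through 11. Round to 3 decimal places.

11190.714

Sum of periods 5–11: 18449 + 577 + 2045 + 12033 + 14590 + 12068 + 18573 = 78335
Divide by 7: 78335 / 7 = 11190.714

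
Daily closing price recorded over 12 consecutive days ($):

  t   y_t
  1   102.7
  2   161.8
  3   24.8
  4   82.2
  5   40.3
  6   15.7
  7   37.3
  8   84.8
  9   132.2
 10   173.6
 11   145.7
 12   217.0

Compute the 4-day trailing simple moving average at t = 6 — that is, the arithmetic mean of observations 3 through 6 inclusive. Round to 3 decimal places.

40.750

Sum of periods 3–6: 24.8 + 82.2 + 40.3 + 15.7 = 163.0
Divide by 4: 163.0 / 4 = 40.750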